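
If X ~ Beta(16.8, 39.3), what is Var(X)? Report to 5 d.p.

0.00367

Var = αβ/[(α+β)²(α+β+1)] = (16.8×39.3)/(56.1²×57.1) = 660.24/179705.691 = 0.00367.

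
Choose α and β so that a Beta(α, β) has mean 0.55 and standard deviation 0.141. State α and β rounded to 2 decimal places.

α = 6.30, β = 5.15

σ² = 0.141² = 0.019881.
With s = α+β, Var = μ(1−μ)/(s+1), so s+1 = (0.55×0.45)/0.019881 = 12.4491 and s = 11.4491.
α = μs = 6.30, β = (1−μ)s = 5.15.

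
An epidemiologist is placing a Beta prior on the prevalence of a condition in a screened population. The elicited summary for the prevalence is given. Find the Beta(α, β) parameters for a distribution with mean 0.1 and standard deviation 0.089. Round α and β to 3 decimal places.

α = 1.036, β = 9.326

σ² = 0.089² = 0.007921.
With s = α+β, Var = μ(1−μ)/(s+1), so s+1 = (0.1×0.9)/0.007921 = 11.3622 and s = 10.3622.
α = μs = 1.036, β = (1−μ)s = 9.326.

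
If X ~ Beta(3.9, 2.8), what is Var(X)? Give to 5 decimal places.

0.03159

μ = 3.9/6.7 = 0.582090; Var = μ(1−μ)/(α+β+1) = 0.2432613/7.7 = 0.03159.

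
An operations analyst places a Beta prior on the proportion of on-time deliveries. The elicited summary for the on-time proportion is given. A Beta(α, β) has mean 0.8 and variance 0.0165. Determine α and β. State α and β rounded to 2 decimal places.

By moment matching, α+β = μ(1−μ)/σ² − 1 = (0.8·0.2)/0.0165 − 1 = 9.6970 − 1 = 8.6970.
Since α/(α+β) = μ, α = 0.8·8.6970 = 6.96 and β = 0.2·8.6970 = 1.74.

α = 6.96, β = 1.74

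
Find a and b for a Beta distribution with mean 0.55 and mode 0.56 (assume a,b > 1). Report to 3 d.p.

Let s = a+b. Mean gives a = μs = 0.55s; mode gives (a−1)/(s−2) = 0.56.
Substituting: 0.55s − 1 = 0.56(s−2) = 0.56s − 1.12, so -0.01s = -0.12 and s = 12.0000.
Then a = 0.55×12.0000 = 6.600 and b = s−a = 5.400.

a = 6.600, b = 5.400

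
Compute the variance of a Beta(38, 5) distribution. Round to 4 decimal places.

0.0023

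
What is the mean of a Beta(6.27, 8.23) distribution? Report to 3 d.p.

0.432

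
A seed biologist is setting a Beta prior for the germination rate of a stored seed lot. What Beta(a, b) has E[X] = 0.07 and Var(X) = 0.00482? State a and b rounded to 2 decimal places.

Let s = a+b. The Beta variance is μ(1−μ)/(s+1).
So s+1 = μ(1−μ)/σ² = (0.07×0.93)/0.00482 = 0.0651/0.00482 = 13.5062, giving s = 12.5062.
Then a = μs = 0.07×12.5062 = 0.88 and b = (1−μ)s = 0.93×12.5062 = 11.63.

a = 0.88, b = 11.63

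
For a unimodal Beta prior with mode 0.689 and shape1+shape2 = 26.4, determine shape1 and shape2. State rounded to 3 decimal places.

shape1 = 17.812, shape2 = 8.588

Mode = (shape1−1)/(κ−2) with κ = shape1+shape2, so shape1−1 = 0.689·24.4 = 16.812.
shape1 = 17.812; shape2 = κ − shape1 = 8.588.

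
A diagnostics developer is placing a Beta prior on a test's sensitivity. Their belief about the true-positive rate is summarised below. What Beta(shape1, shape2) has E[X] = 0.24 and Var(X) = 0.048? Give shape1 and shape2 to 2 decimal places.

Let s = shape1+shape2. The Beta variance is μ(1−μ)/(s+1).
So s+1 = μ(1−μ)/σ² = (0.24×0.76)/0.048 = 0.1824/0.048 = 3.8000, giving s = 2.8000.
Then shape1 = μs = 0.24×2.8000 = 0.67 and shape2 = (1−μ)s = 0.76×2.8000 = 2.13.

shape1 = 0.67, shape2 = 2.13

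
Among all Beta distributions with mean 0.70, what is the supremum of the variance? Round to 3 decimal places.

For fixed mean μ the Beta variance is μ(1−μ)/(α+β+1), increasing as α+β decreases.
Its least upper bound (not attained) is μ(1−μ) = 0.70·0.30 = 0.210.

0.210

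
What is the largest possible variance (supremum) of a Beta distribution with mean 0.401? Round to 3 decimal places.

Var = μ(1−μ)/(α+β+1), which approaches μ(1−μ) as α+β → 0.
So the supremum is μ(1−μ) = 0.401×0.599 = 0.240.

0.240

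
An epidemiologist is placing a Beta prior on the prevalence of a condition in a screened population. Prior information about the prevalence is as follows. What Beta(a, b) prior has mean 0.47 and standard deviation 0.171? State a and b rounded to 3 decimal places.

Variance = 0.171² = 0.029241. The moment-matching identity a+b = μ(1−μ)/Var − 1 gives
a+b = 0.2491/0.029241 − 1 = 7.5189, so a = μ·7.5189 = 3.534 and b = (1−μ)·7.5189 = 3.985.

a = 3.534, b = 3.985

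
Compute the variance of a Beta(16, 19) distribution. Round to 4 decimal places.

Var = αβ/[(α+β)²(α+β+1)] = (16×19)/(35²×36) = 304/44100 = 0.0069.

0.0069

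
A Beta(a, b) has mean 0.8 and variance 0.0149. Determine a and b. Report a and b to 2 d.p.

a = 7.79, b = 1.95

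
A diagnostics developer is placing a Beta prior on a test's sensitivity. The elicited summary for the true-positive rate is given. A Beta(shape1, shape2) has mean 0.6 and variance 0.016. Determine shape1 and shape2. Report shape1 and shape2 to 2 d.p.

By moment matching, shape1+shape2 = μ(1−μ)/σ² − 1 = (0.6·0.4)/0.016 − 1 = 15.0000 − 1 = 14.0000.
Since shape1/(shape1+shape2) = μ, shape1 = 0.6·14.0000 = 8.40 and shape2 = 0.4·14.0000 = 5.60.

shape1 = 8.40, shape2 = 5.60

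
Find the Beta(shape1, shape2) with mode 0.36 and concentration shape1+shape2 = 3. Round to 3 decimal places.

shape1 = 1.360, shape2 = 1.640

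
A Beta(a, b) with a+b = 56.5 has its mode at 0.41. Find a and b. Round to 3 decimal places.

a = 23.345, b = 33.155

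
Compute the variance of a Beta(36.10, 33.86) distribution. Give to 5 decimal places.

0.00352

Var = αβ/[(α+β)²(α+β+1)] = (36.10×33.86)/(69.96²×70.96) = 1222.3460/347306.737536 = 0.00352.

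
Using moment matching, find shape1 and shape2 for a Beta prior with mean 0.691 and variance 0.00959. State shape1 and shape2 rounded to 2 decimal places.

shape1 = 14.69, shape2 = 6.57

By moment matching, shape1+shape2 = μ(1−μ)/σ² − 1 = (0.691·0.309)/0.00959 − 1 = 22.2648 − 1 = 21.2648.
Since shape1/(shape1+shape2) = μ, shape1 = 0.691·21.2648 = 14.69 and shape2 = 0.309·21.2648 = 6.57.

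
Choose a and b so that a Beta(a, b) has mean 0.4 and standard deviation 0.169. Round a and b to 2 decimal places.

a = 2.96, b = 4.44

Variance = 0.169² = 0.028561. The moment-matching identity a+b = μ(1−μ)/Var − 1 gives
a+b = 0.24/0.028561 − 1 = 7.4031, so a = μ·7.4031 = 2.96 and b = (1−μ)·7.4031 = 4.44.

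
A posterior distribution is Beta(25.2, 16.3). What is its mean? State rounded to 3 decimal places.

The Beta mean is α/(α+β) = 25.2/(25.2+16.3) = 0.607.

0.607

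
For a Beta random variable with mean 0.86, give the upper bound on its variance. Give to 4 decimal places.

Var = μ(1−μ)/(α+β+1), which approaches μ(1−μ) as α+β → 0.
So the supremum is μ(1−μ) = 0.86×0.14 = 0.1204.

0.1204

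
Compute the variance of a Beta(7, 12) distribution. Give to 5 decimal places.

0.01163

α+β = 19 and αβ = 84, so Var = αβ/[(α+β)²(α+β+1)] = 84/7220 = 0.01163.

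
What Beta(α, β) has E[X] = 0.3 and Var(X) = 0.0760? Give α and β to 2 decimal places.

α = 0.53, β = 1.23

Write ν = α+β; then α = μν and Var = μ(1−μ)/(ν+1).
ν = μ(1−μ)/Var − 1 = 0.21/0.0760 − 1 = 1.7632.
α = 0.3·1.7632 = 0.53, β = 0.7·1.7632 = 1.23.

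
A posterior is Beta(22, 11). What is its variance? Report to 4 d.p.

α+β = 33 and αβ = 242, so Var = αβ/[(α+β)²(α+β+1)] = 242/37026 = 0.0065.

0.0065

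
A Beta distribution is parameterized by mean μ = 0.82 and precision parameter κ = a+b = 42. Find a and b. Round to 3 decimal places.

a = 34.440, b = 7.560

a = μκ = 0.82×42 = 34.440 and b = (1−μ)κ = 0.18×42 = 7.560.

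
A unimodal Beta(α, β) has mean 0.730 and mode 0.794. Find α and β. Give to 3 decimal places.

Let s = α+β. Mean gives α = μs = 0.730s; mode gives (α−1)/(s−2) = 0.794.
Substituting: 0.730s − 1 = 0.794(s−2) = 0.794s − 1.588, so -0.064s = -0.588 and s = 9.1875.
Then α = 0.730×9.1875 = 6.707 and β = s−α = 2.481.

α = 6.707, β = 2.481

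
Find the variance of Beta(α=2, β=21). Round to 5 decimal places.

0.00331

Var = αβ/[(α+β)²(α+β+1)] = (2×21)/(23²×24) = 42/12696 = 0.00331.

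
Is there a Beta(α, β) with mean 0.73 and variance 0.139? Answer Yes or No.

Yes

A Beta with mean μ has variance μ(1−μ)/(α+β+1) < μ(1−μ).
Here μ(1−μ) = 0.73×0.27 = 0.1971, and 0.139 < 0.1971.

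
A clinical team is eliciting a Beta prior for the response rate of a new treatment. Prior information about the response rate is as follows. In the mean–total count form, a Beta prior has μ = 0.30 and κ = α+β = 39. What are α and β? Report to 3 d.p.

Split κ in proportion μ : (1−μ): α = 0.30·39 = 11.700, β = 39 − 11.700 = 27.300.

α = 11.700, β = 27.300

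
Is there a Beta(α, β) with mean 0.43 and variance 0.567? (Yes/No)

A Beta with mean μ has variance μ(1−μ)/(α+β+1) < μ(1−μ).
Here μ(1−μ) = 0.43×0.57 = 0.2451, and 0.567 ≥ 0.2451.

No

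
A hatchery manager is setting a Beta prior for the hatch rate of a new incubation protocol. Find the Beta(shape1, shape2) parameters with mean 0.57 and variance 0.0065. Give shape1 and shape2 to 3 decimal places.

shape1 = 20.923, shape2 = 15.784

Write ν = shape1+shape2; then shape1 = μν and Var = μ(1−μ)/(ν+1).
ν = μ(1−μ)/Var − 1 = 0.2451/0.0065 − 1 = 36.7077.
shape1 = 0.57·36.7077 = 20.923, shape2 = 0.43·36.7077 = 15.784.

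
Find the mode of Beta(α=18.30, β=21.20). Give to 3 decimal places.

With α,β > 1, mode = (α−1)/(α+β−2) = 17.30/37.50 = 0.461.

0.461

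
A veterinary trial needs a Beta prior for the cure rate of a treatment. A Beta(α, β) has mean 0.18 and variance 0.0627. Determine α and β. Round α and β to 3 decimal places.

α = 0.244, β = 1.110

By moment matching, α+β = μ(1−μ)/σ² − 1 = (0.18·0.82)/0.0627 − 1 = 2.3541 − 1 = 1.3541.
Since α/(α+β) = μ, α = 0.18·1.3541 = 0.244 and β = 0.82·1.3541 = 1.110.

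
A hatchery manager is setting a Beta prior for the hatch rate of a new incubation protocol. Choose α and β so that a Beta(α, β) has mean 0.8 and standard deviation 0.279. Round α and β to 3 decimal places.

Variance = 0.279² = 0.077841. The moment-matching identity α+β = μ(1−μ)/Var − 1 gives
α+β = 0.16/0.077841 − 1 = 1.0555, so α = μ·1.0555 = 0.844 and β = (1−μ)·1.0555 = 0.211.

α = 0.844, β = 0.211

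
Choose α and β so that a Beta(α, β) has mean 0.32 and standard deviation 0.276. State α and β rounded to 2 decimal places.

σ² = 0.276² = 0.076176.
With s = α+β, Var = μ(1−μ)/(s+1), so s+1 = (0.32×0.68)/0.076176 = 2.8565 and s = 1.8565.
α = μs = 0.59, β = (1−μ)s = 1.26.

α = 0.59, β = 1.26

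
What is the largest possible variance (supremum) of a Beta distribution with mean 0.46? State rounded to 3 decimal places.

0.248

Var = μ(1−μ)/(α+β+1), which approaches μ(1−μ) as α+β → 0.
So the supremum is μ(1−μ) = 0.46×0.54 = 0.248.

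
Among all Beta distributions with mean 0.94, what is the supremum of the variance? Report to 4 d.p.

For fixed mean μ the Beta variance is μ(1−μ)/(α+β+1), increasing as α+β decreases.
Its least upper bound (not attained) is μ(1−μ) = 0.94·0.06 = 0.0564.

0.0564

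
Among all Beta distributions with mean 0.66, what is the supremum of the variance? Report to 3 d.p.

0.224

For fixed mean μ the Beta variance is μ(1−μ)/(α+β+1), increasing as α+β decreases.
Its least upper bound (not attained) is μ(1−μ) = 0.66·0.34 = 0.224.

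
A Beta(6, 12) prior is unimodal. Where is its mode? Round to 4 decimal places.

The density x^(α−1)(1−x)^(β−1) is maximised at (α−1)/(α+β−2) = 5/16 = 0.3125.

0.3125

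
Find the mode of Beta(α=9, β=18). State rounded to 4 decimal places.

With α,β > 1, mode = (α−1)/(α+β−2) = 8/25 = 0.3200.

0.3200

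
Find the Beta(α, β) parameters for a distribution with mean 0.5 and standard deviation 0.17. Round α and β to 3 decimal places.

σ² = 0.17² = 0.0289.
With s = α+β, Var = μ(1−μ)/(s+1), so s+1 = (0.5×0.5)/0.0289 = 8.6505 and s = 7.6505.
α = μs = 3.825, β = (1−μ)s = 3.825.

α = 3.825, β = 3.825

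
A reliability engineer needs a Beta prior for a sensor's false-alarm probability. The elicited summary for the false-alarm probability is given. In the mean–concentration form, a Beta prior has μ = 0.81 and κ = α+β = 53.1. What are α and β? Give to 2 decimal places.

Split κ in proportion μ : (1−μ): α = 0.81·53.1 = 43.01, β = 53.1 − 43.01 = 10.09.

α = 43.01, β = 10.09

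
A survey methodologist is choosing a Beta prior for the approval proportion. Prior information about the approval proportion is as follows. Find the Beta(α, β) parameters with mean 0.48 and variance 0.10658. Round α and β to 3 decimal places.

Let s = α+β. The Beta variance is μ(1−μ)/(s+1).
So s+1 = μ(1−μ)/σ² = (0.48×0.52)/0.10658 = 0.2496/0.10658 = 2.3419, giving s = 1.3419.
Then α = μs = 0.48×1.3419 = 0.644 and β = (1−μ)s = 0.52×1.3419 = 0.698.

α = 0.644, β = 0.698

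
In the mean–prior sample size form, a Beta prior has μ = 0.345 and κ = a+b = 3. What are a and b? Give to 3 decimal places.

a = μκ = 0.345×3 = 1.035 and b = (1−μ)κ = 0.655×3 = 1.965.

a = 1.035, b = 1.965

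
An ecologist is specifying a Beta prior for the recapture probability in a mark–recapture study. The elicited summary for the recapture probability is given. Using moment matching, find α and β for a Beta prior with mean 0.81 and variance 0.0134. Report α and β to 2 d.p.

α = 8.49, β = 1.99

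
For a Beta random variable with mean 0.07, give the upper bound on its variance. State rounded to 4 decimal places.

For fixed mean μ the Beta variance is μ(1−μ)/(α+β+1), increasing as α+β decreases.
Its least upper bound (not attained) is μ(1−μ) = 0.07·0.93 = 0.0651.

0.0651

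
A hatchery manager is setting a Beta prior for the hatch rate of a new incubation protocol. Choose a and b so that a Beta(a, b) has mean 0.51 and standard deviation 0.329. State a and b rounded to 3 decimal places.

σ² = 0.329² = 0.108241.
With s = a+b, Var = μ(1−μ)/(s+1), so s+1 = (0.51×0.49)/0.108241 = 2.3087 and s = 1.3087.
a = μs = 0.667, b = (1−μ)s = 0.641.

a = 0.667, b = 0.641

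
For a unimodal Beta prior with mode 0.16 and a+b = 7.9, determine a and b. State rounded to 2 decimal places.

Since the density peak of Beta(a,b) is at (a−1)/(a+b−2),
a = 1 + 0.16(7.9−2) = 1.94 and b = 7.9 − 1.94 = 5.96.

a = 1.94, b = 5.96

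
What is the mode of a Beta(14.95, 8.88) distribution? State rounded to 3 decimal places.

0.639

The density x^(α−1)(1−x)^(β−1) is maximised at (α−1)/(α+β−2) = 13.95/21.83 = 0.639.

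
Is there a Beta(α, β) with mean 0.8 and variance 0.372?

The Beta variance bound is σ² < μ(1−μ).
Here μ(1−μ) = 0.8×0.2 = 0.16, and 0.372 ≥ 0.16.

No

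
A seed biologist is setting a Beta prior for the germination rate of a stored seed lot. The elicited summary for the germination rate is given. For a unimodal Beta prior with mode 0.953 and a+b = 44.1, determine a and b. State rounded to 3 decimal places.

Since the density peak of Beta(a,b) is at (a−1)/(a+b−2),
a = 1 + 0.953(44.1−2) = 41.121 and b = 44.1 − 41.121 = 2.979.

a = 41.121, b = 2.979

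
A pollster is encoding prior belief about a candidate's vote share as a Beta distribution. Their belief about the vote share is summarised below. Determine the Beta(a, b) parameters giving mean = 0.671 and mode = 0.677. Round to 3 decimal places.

a = 39.589, b = 19.411

With s = a+b: μ = a/s and mode = (a−1)/(s−2). Eliminating a = μs,
μs − 1 = m(s−2) ⇒ s(μ−m) = 1−2m ⇒ s = -0.354/-0.006 = 59.0000.
So a = μs = 39.589, b = (1−μ)s = 19.411.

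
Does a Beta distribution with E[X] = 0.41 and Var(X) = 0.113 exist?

For any Beta, Var(X) < E[X]·(1−E[X]).
Here μ(1−μ) = 0.41×0.59 = 0.2419, and 0.113 < 0.2419.

Yes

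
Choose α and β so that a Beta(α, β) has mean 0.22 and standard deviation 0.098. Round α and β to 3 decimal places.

Variance = 0.098² = 0.009604. The moment-matching identity α+β = μ(1−μ)/Var − 1 gives
α+β = 0.1716/0.009604 − 1 = 16.8676, so α = μ·16.8676 = 3.711 and β = (1−μ)·16.8676 = 13.157.

α = 3.711, β = 13.157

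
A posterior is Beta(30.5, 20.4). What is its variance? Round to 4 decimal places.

0.0046

μ = 30.5/50.9 = 0.599214; Var = μ(1−μ)/(α+β+1) = 0.2401566/51.9 = 0.0046.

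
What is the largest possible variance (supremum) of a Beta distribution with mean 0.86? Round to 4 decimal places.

0.1204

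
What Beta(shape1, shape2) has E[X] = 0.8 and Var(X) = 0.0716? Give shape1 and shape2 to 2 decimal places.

Let s = shape1+shape2. The Beta variance is μ(1−μ)/(s+1).
So s+1 = μ(1−μ)/σ² = (0.8×0.2)/0.0716 = 0.16/0.0716 = 2.2346, giving s = 1.2346.
Then shape1 = μs = 0.8×1.2346 = 0.99 and shape2 = (1−μ)s = 0.2×1.2346 = 0.25.

shape1 = 0.99, shape2 = 0.25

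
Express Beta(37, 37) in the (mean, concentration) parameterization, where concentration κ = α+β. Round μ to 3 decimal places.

μ = 0.500, κ = 74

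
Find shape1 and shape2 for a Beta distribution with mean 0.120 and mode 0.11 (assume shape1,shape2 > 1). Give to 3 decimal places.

shape1 = 9.360, shape2 = 68.640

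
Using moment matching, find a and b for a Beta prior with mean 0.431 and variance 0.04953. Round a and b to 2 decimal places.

a = 1.70, b = 2.25

Let s = a+b. The Beta variance is μ(1−μ)/(s+1).
So s+1 = μ(1−μ)/σ² = (0.431×0.569)/0.04953 = 0.245239/0.04953 = 4.9513, giving s = 3.9513.
Then a = μs = 0.431×3.9513 = 1.70 and b = (1−μ)s = 0.569×3.9513 = 2.25.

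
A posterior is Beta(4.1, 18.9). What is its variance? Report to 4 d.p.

Var = αβ/[(α+β)²(α+β+1)] = (4.1×18.9)/(23.0²×24.0) = 77.49/12696.000 = 0.0061.

0.0061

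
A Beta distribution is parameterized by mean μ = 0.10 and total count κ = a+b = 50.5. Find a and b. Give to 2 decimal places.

a = 5.05, b = 45.45

Split κ in proportion μ : (1−μ): a = 0.10·50.5 = 5.05, b = 50.5 − 5.05 = 45.45.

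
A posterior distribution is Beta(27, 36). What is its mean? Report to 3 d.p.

0.429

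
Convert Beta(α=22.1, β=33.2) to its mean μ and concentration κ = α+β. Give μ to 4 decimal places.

μ = 0.3996, κ = 55.3

κ = α+β = 22.1+33.2 = 55.3; μ = α/κ = 22.1/55.3 = 0.3996.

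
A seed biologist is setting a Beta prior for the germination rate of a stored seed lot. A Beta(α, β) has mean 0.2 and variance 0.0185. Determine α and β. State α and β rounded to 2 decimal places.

α = 1.53, β = 6.12

By moment matching, α+β = μ(1−μ)/σ² − 1 = (0.2·0.8)/0.0185 − 1 = 8.6486 − 1 = 7.6486.
Since α/(α+β) = μ, α = 0.2·7.6486 = 1.53 and β = 0.8·7.6486 = 6.12.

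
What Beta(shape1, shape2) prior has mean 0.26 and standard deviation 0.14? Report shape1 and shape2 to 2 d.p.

shape1 = 2.29, shape2 = 6.52

σ² = 0.14² = 0.0196.
With s = shape1+shape2, Var = μ(1−μ)/(s+1), so s+1 = (0.26×0.74)/0.0196 = 9.8163 and s = 8.8163.
shape1 = μs = 2.29, shape2 = (1−μ)s = 6.52.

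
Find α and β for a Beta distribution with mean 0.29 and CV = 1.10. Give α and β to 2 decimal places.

σ = CV·μ = 1.10×0.29 = 0.31900, so σ² = 0.101761.
s+1 = μ(1−μ)/σ² = 0.2059/0.101761 = 2.0234, so s = α+β = 1.0234.
α = μs = 0.30, β = (1−μ)s = 0.73.

α = 0.30, β = 0.73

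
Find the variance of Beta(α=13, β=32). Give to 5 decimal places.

Var = αβ/[(α+β)²(α+β+1)] = (13×32)/(45²×46) = 416/93150 = 0.00447.

0.00447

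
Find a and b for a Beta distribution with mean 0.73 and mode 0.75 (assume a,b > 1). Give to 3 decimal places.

With s = a+b: μ = a/s and mode = (a−1)/(s−2). Eliminating a = μs,
μs − 1 = m(s−2) ⇒ s(μ−m) = 1−2m ⇒ s = -0.50/-0.02 = 25.0000.
So a = μs = 18.250, b = (1−μ)s = 6.750.

a = 18.250, b = 6.750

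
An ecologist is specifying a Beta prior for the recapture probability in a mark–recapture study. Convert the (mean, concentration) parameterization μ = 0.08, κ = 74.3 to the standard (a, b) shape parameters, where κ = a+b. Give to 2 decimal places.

a = μκ = 0.08×74.3 = 5.94 and b = (1−μ)κ = 0.92×74.3 = 68.36.

a = 5.94, b = 68.36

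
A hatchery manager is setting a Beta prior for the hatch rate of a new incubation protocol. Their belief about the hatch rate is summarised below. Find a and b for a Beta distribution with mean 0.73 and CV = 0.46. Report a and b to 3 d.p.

σ = CV·μ = 0.46×0.73 = 0.33580, so σ² = 0.112762.
s+1 = μ(1−μ)/σ² = 0.1971/0.112762 = 1.7479, so s = a+b = 0.7479.
a = μs = 0.546, b = (1−μ)s = 0.202.

a = 0.546, b = 0.202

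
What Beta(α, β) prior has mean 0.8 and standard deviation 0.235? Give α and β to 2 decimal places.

First σ² = 0.055225. Setting α = μn, β = (1−μ)n with n = α+β,
μ(1−μ)/(n+1) = 0.055225 ⇒ n+1 = 0.16/0.055225 = 2.8972 ⇒ n = 1.8972.
Hence α = 0.8×1.8972 = 1.52, β = 0.2×1.8972 = 0.38.

α = 1.52, β = 0.38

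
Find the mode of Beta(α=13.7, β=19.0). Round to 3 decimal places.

0.414

The density x^(α−1)(1−x)^(β−1) is maximised at (α−1)/(α+β−2) = 12.7/30.7 = 0.414.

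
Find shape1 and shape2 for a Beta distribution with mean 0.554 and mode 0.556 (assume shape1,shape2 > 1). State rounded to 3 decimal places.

With s = shape1+shape2: μ = shape1/s and mode = (shape1−1)/(s−2). Eliminating shape1 = μs,
μs − 1 = m(s−2) ⇒ s(μ−m) = 1−2m ⇒ s = -0.112/-0.002 = 56.0000.
So shape1 = μs = 31.024, shape2 = (1−μ)s = 24.976.

shape1 = 31.024, shape2 = 24.976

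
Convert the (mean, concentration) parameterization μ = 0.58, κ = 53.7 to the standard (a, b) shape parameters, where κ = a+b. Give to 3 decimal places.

a = 31.146, b = 22.554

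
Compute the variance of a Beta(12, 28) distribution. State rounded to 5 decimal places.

0.00512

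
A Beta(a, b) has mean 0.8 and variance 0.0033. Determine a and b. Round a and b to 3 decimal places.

a = 37.988, b = 9.497

Let s = a+b. The Beta variance is μ(1−μ)/(s+1).
So s+1 = μ(1−μ)/σ² = (0.8×0.2)/0.0033 = 0.16/0.0033 = 48.4848, giving s = 47.4848.
Then a = μs = 0.8×47.4848 = 37.988 and b = (1−μ)s = 0.2×47.4848 = 9.497.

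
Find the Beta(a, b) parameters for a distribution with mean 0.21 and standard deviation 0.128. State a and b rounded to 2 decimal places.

First σ² = 0.016384. Setting a = μn, b = (1−μ)n with n = a+b,
μ(1−μ)/(n+1) = 0.016384 ⇒ n+1 = 0.1659/0.016384 = 10.1257 ⇒ n = 9.1257.
Hence a = 0.21×9.1257 = 1.92, b = 0.79×9.1257 = 7.21.

a = 1.92, b = 7.21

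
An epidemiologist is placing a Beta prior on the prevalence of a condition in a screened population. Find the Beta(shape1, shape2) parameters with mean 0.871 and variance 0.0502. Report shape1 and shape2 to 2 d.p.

By moment matching, shape1+shape2 = μ(1−μ)/σ² − 1 = (0.871·0.129)/0.0502 − 1 = 2.2382 − 1 = 1.2382.
Since shape1/(shape1+shape2) = μ, shape1 = 0.871·1.2382 = 1.08 and shape2 = 0.129·1.2382 = 0.16.

shape1 = 1.08, shape2 = 0.16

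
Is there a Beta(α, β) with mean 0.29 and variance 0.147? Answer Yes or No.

Yes

The Beta variance bound is σ² < μ(1−μ).
Here μ(1−μ) = 0.29×0.71 = 0.2059, and 0.147 < 0.2059.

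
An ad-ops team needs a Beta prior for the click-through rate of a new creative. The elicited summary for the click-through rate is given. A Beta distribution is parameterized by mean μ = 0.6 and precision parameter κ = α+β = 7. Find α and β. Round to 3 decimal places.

α = 4.200, β = 2.800

Split κ in proportion μ : (1−μ): α = 0.6·7 = 4.200, β = 7 − 4.200 = 2.800.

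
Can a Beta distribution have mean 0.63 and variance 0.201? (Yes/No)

Yes

The Beta variance bound is σ² < μ(1−μ).
Here μ(1−μ) = 0.63×0.37 = 0.2331, and 0.201 < 0.2331.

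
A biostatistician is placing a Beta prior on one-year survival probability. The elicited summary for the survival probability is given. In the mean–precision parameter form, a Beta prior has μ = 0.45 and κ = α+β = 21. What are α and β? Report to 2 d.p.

Split κ in proportion μ : (1−μ): α = 0.45·21 = 9.45, β = 21 − 9.45 = 11.55.

α = 9.45, β = 11.55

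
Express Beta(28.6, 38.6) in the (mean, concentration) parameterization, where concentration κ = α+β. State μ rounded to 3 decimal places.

κ = α+β = 28.6+38.6 = 67.2; μ = α/κ = 28.6/67.2 = 0.426.

μ = 0.426, κ = 67.2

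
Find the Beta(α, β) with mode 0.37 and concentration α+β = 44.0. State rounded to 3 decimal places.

α = 16.540, β = 27.460

Since the density peak of Beta(α,β) is at (α−1)/(α+β−2),
α = 1 + 0.37(44.0−2) = 16.540 and β = 44.0 − 16.540 = 27.460.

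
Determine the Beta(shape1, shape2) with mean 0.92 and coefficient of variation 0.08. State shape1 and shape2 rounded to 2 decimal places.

shape1 = 11.58, shape2 = 1.01

σ = CV·μ = 0.08×0.92 = 0.07360, so σ² = 0.005417.
s+1 = μ(1−μ)/σ² = 0.0736/0.005417 = 13.5870, so s = shape1+shape2 = 12.5870.
shape1 = μs = 11.58, shape2 = (1−μ)s = 1.01.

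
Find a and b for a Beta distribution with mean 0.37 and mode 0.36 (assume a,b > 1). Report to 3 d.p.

a = 10.360, b = 17.640

With s = a+b: μ = a/s and mode = (a−1)/(s−2). Eliminating a = μs,
μs − 1 = m(s−2) ⇒ s(μ−m) = 1−2m ⇒ s = 0.28/0.01 = 28.0000.
So a = μs = 10.360, b = (1−μ)s = 17.640.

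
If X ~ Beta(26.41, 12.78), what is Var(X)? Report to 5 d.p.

Var = αβ/[(α+β)²(α+β+1)] = (26.41×12.78)/(39.19²×40.19) = 337.5198/61726.056659 = 0.00547.

0.00547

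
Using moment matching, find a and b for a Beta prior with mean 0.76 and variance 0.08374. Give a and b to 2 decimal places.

a = 0.90, b = 0.28

Write ν = a+b; then a = μν and Var = μ(1−μ)/(ν+1).
ν = μ(1−μ)/Var − 1 = 0.1824/0.08374 − 1 = 1.1782.
a = 0.76·1.1782 = 0.90, b = 0.24·1.1782 = 0.28.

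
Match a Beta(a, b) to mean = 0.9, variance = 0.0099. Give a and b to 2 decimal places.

a = 7.28, b = 0.81

Write ν = a+b; then a = μν and Var = μ(1−μ)/(ν+1).
ν = μ(1−μ)/Var − 1 = 0.09/0.0099 − 1 = 8.0909.
a = 0.9·8.0909 = 7.28, b = 0.1·8.0909 = 0.81.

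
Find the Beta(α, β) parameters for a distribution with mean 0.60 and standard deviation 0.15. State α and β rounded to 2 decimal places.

σ² = 0.15² = 0.0225.
With s = α+β, Var = μ(1−μ)/(s+1), so s+1 = (0.60×0.40)/0.0225 = 10.6667 and s = 9.6667.
α = μs = 5.80, β = (1−μ)s = 3.87.

α = 5.80, β = 3.87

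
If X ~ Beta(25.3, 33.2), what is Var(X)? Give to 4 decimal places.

Var = αβ/[(α+β)²(α+β+1)] = (25.3×33.2)/(58.5²×59.5) = 839.96/203623.875 = 0.0041.

0.0041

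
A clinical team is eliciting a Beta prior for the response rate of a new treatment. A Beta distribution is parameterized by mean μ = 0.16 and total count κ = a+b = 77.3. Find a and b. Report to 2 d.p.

a = 12.37, b = 64.93

a = μκ = 0.16×77.3 = 12.37 and b = (1−μ)κ = 0.84×77.3 = 64.93.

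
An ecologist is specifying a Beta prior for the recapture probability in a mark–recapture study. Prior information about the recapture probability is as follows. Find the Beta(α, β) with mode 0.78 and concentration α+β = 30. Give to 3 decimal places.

Mode = (α−1)/(κ−2) with κ = α+β, so α−1 = 0.78·28 = 21.840.
α = 22.840; β = κ − α = 7.160.

α = 22.840, β = 7.160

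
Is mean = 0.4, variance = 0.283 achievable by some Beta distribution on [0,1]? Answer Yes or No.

The Beta variance bound is σ² < μ(1−μ).
Here μ(1−μ) = 0.4×0.6 = 0.24, and 0.283 ≥ 0.24.

No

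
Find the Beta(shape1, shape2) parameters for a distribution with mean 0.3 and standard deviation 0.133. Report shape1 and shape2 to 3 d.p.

shape1 = 3.262, shape2 = 7.610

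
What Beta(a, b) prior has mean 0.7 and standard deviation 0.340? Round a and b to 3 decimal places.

Variance = 0.340² = 0.115600. The moment-matching identity a+b = μ(1−μ)/Var − 1 gives
a+b = 0.21/0.115600 − 1 = 0.8166, so a = μ·0.8166 = 0.572 and b = (1−μ)·0.8166 = 0.245.

a = 0.572, b = 0.245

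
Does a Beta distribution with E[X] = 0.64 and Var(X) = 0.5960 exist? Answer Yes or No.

For any Beta, Var(X) < E[X]·(1−E[X]).
Here μ(1−μ) = 0.64×0.36 = 0.2304, and 0.5960 ≥ 0.2304.

No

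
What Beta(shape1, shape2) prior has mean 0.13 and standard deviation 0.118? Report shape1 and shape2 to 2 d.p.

First σ² = 0.013924. Setting shape1 = μn, shape2 = (1−μ)n with n = shape1+shape2,
μ(1−μ)/(n+1) = 0.013924 ⇒ n+1 = 0.1131/0.013924 = 8.1227 ⇒ n = 7.1227.
Hence shape1 = 0.13×7.1227 = 0.93, shape2 = 0.87×7.1227 = 6.20.

shape1 = 0.93, shape2 = 6.20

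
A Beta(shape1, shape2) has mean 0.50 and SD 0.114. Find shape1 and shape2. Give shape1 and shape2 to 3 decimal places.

First σ² = 0.012996. Setting shape1 = μn, shape2 = (1−μ)n with n = shape1+shape2,
μ(1−μ)/(n+1) = 0.012996 ⇒ n+1 = 0.2500/0.012996 = 19.2367 ⇒ n = 18.2367.
Hence shape1 = 0.50×18.2367 = 9.118, shape2 = 0.50×18.2367 = 9.118.

shape1 = 9.118, shape2 = 9.118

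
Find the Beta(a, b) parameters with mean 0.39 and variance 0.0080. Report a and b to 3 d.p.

By moment matching, a+b = μ(1−μ)/σ² − 1 = (0.39·0.61)/0.0080 − 1 = 29.7375 − 1 = 28.7375.
Since a/(a+b) = μ, a = 0.39·28.7375 = 11.208 and b = 0.61·28.7375 = 17.530.

a = 11.208, b = 17.530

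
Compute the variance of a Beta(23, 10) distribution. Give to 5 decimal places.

0.00621

Var = αβ/[(α+β)²(α+β+1)] = (23×10)/(33²×34) = 230/37026 = 0.00621.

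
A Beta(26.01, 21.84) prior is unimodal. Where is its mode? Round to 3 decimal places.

0.545

The density x^(α−1)(1−x)^(β−1) is maximised at (α−1)/(α+β−2) = 25.01/45.85 = 0.545.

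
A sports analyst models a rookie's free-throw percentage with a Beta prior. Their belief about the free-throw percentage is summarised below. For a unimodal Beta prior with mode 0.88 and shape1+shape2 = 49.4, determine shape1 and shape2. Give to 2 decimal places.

For shape1,shape2>1 the mode is (shape1−1)/(shape1+shape2−2), so shape1 = mode·(κ−2)+1 = 0.88×47.4+1 = 42.71.
And shape2 = (1−mode)·(κ−2)+1 = 0.12×47.4+1 = 6.69.

shape1 = 42.71, shape2 = 6.69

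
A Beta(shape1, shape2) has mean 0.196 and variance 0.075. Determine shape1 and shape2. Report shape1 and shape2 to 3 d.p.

By moment matching, shape1+shape2 = μ(1−μ)/σ² − 1 = (0.196·0.804)/0.075 − 1 = 2.1011 − 1 = 1.1011.
Since shape1/(shape1+shape2) = μ, shape1 = 0.196·1.1011 = 0.216 and shape2 = 0.804·1.1011 = 0.885.

shape1 = 0.216, shape2 = 0.885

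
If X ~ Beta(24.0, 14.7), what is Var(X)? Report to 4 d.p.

0.0059

Var = αβ/[(α+β)²(α+β+1)] = (24.0×14.7)/(38.7²×39.7) = 352.80/59458.293 = 0.0059.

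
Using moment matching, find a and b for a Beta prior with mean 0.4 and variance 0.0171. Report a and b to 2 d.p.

a = 5.21, b = 7.82

Write ν = a+b; then a = μν and Var = μ(1−μ)/(ν+1).
ν = μ(1−μ)/Var − 1 = 0.24/0.0171 − 1 = 13.0351.
a = 0.4·13.0351 = 5.21, b = 0.6·13.0351 = 7.82.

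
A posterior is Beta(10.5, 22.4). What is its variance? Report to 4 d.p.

α+β = 32.9 and αβ = 235.20, so Var = αβ/[(α+β)²(α+β+1)] = 235.20/36693.699 = 0.0064.

0.0064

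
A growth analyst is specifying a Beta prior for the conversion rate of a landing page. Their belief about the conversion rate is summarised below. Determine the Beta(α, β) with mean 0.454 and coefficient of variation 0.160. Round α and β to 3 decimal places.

α = 20.874, β = 25.104

Var = (CV·μ)² = (0.160×0.454)² = 0.005277.
α+β = μ(1−μ)/Var − 1 = 0.247884/0.005277 − 1 = 45.9782.
Thus α = 0.454·45.9782 = 20.874 and β = 0.546·45.9782 = 25.104.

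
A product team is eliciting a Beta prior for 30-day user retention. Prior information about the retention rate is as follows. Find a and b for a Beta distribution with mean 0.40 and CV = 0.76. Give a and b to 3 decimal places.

Var = (CV·μ)² = (0.76×0.40)² = 0.092416.
a+b = μ(1−μ)/Var − 1 = 0.2400/0.092416 − 1 = 1.5970.
Thus a = 0.40·1.5970 = 0.639 and b = 0.60·1.5970 = 0.958.

a = 0.639, b = 0.958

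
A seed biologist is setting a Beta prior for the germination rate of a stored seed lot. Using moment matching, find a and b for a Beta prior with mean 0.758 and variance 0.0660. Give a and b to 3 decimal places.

a = 1.349, b = 0.431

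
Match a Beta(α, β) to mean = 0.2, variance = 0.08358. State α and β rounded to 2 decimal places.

Let s = α+β. The Beta variance is μ(1−μ)/(s+1).
So s+1 = μ(1−μ)/σ² = (0.2×0.8)/0.08358 = 0.16/0.08358 = 1.9143, giving s = 0.9143.
Then α = μs = 0.2×0.9143 = 0.18 and β = (1−μ)s = 0.8×0.9143 = 0.73.

α = 0.18, β = 0.73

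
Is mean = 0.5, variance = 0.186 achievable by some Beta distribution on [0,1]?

A Beta with mean μ has variance μ(1−μ)/(α+β+1) < μ(1−μ).
Here μ(1−μ) = 0.5×0.5 = 0.25, and 0.186 < 0.25.

Yes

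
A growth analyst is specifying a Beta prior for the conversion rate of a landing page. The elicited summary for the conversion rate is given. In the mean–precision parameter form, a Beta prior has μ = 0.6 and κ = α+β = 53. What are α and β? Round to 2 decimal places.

α = 31.80, β = 21.20

Split κ in proportion μ : (1−μ): α = 0.6·53 = 31.80, β = 53 − 31.80 = 21.20.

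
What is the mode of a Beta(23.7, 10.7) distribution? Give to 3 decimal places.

The density x^(α−1)(1−x)^(β−1) is maximised at (α−1)/(α+β−2) = 22.7/32.4 = 0.701.

0.701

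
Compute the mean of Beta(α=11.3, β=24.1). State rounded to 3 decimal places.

0.319

E[X] = α/(α+β) = 11.3/35.4 = 0.319.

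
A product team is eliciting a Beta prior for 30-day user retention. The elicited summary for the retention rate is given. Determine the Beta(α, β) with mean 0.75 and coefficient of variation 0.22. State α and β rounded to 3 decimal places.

α = 4.415, β = 1.472

Var = (CV·μ)² = (0.22×0.75)² = 0.027225.
α+β = μ(1−μ)/Var − 1 = 0.1875/0.027225 − 1 = 5.8871.
Thus α = 0.75·5.8871 = 4.415 and β = 0.25·5.8871 = 1.472.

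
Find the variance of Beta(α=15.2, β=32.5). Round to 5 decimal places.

0.00446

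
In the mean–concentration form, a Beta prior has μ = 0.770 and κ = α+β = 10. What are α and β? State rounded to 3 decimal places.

Split κ in proportion μ : (1−μ): α = 0.770·10 = 7.700, β = 10 − 7.700 = 2.300.

α = 7.700, β = 2.300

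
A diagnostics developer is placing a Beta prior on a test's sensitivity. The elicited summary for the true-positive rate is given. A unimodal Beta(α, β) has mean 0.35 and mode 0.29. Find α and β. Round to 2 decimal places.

With s = α+β: μ = α/s and mode = (α−1)/(s−2). Eliminating α = μs,
μs − 1 = m(s−2) ⇒ s(μ−m) = 1−2m ⇒ s = 0.42/0.06 = 7.0000.
So α = μs = 2.45, β = (1−μ)s = 4.55.

α = 2.45, β = 4.55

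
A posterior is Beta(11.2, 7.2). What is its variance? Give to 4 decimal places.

α+β = 18.4 and αβ = 80.64, so Var = αβ/[(α+β)²(α+β+1)] = 80.64/6568.064 = 0.0123.

0.0123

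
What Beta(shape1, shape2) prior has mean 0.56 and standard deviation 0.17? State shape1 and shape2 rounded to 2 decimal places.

shape1 = 4.21, shape2 = 3.31

Variance = 0.17² = 0.0289. The moment-matching identity shape1+shape2 = μ(1−μ)/Var − 1 gives
shape1+shape2 = 0.2464/0.0289 − 1 = 7.5260, so shape1 = μ·7.5260 = 4.21 and shape2 = (1−μ)·7.5260 = 3.31.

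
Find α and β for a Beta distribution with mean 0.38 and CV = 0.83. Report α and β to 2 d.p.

α = 0.52, β = 0.85

σ = CV·μ = 0.83×0.38 = 0.31540, so σ² = 0.099477.
s+1 = μ(1−μ)/σ² = 0.2356/0.099477 = 2.3684, so s = α+β = 1.3684.
α = μs = 0.52, β = (1−μ)s = 0.85.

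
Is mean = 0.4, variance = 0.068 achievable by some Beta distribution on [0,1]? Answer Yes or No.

Yes

For any Beta, Var(X) < E[X]·(1−E[X]).
Here μ(1−μ) = 0.4×0.6 = 0.24, and 0.068 < 0.24.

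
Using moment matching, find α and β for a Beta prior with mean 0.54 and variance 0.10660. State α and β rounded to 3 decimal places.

Let s = α+β. The Beta variance is μ(1−μ)/(s+1).
So s+1 = μ(1−μ)/σ² = (0.54×0.46)/0.10660 = 0.2484/0.10660 = 2.3302, giving s = 1.3302.
Then α = μs = 0.54×1.3302 = 0.718 and β = (1−μ)s = 0.46×1.3302 = 0.612.

α = 0.718, β = 0.612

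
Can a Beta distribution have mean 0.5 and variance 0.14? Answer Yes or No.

For any Beta, Var(X) < E[X]·(1−E[X]).
Here μ(1−μ) = 0.5×0.5 = 0.25, and 0.14 < 0.25.

Yes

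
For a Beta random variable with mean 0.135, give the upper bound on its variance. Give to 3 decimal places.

For fixed mean μ the Beta variance is μ(1−μ)/(α+β+1), increasing as α+β decreases.
Its least upper bound (not attained) is μ(1−μ) = 0.135·0.865 = 0.117.

0.117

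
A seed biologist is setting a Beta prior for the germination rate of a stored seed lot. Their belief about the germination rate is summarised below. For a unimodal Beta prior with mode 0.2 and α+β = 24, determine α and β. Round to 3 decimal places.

Mode = (α−1)/(κ−2) with κ = α+β, so α−1 = 0.2·22 = 4.400.
α = 5.400; β = κ − α = 18.600.

α = 5.400, β = 18.600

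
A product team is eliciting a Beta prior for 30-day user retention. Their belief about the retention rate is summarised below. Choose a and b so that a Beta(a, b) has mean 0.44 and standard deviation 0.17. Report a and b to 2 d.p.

a = 3.31, b = 4.21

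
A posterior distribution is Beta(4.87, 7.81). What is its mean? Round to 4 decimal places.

The Beta mean is α/(α+β) = 4.87/(4.87+7.81) = 0.3841.

0.3841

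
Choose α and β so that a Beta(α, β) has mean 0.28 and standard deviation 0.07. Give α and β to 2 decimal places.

α = 11.24, β = 28.90

First σ² = 0.0049. Setting α = μn, β = (1−μ)n with n = α+β,
μ(1−μ)/(n+1) = 0.0049 ⇒ n+1 = 0.2016/0.0049 = 41.1429 ⇒ n = 40.1429.
Hence α = 0.28×40.1429 = 11.24, β = 0.72×40.1429 = 28.90.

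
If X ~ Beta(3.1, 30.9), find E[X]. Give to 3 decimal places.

The Beta mean is α/(α+β) = 3.1/(3.1+30.9) = 0.091.

0.091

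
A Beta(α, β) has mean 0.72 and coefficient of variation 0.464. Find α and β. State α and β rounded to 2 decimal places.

α = 0.58, β = 0.23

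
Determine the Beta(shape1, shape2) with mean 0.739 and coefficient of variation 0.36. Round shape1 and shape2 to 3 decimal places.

shape1 = 1.275, shape2 = 0.450

Var = (CV·μ)² = (0.36×0.739)² = 0.070777.
shape1+shape2 = μ(1−μ)/Var − 1 = 0.192879/0.070777 − 1 = 1.7252.
Thus shape1 = 0.739·1.7252 = 1.275 and shape2 = 0.261·1.7252 = 0.450.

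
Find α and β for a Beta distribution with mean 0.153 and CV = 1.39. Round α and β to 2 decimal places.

σ = CV·μ = 1.39×0.153 = 0.21267, so σ² = 0.045229.
s+1 = μ(1−μ)/σ² = 0.129591/0.045229 = 2.8652, so s = α+β = 1.8652.
α = μs = 0.29, β = (1−μ)s = 1.58.

α = 0.29, β = 1.58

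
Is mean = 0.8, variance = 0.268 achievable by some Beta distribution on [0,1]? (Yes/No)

No

A Beta with mean μ has variance μ(1−μ)/(α+β+1) < μ(1−μ).
Here μ(1−μ) = 0.8×0.2 = 0.16, and 0.268 ≥ 0.16.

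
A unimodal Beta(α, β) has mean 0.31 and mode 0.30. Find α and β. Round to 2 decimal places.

α = 12.40, β = 27.60

Let s = α+β. Mean gives α = μs = 0.31s; mode gives (α−1)/(s−2) = 0.30.
Substituting: 0.31s − 1 = 0.30(s−2) = 0.30s − 0.60, so 0.01s = 0.40 and s = 40.0000.
Then α = 0.31×40.0000 = 12.40 and β = s−α = 27.60.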